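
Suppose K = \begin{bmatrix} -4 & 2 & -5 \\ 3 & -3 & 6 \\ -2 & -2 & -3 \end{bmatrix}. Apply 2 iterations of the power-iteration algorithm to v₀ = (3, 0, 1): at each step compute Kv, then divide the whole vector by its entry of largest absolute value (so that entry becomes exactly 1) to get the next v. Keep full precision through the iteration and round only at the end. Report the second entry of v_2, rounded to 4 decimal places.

1.0000

Kv0 = (-17.00000, 15.00000, -9.00000); divide by -17.00000 → v1 = (1.00000, -0.88235, 0.52941)
Kv1 = (-8.41176, 8.82353, -1.82353); divide by 8.82353 → v2 = (-0.95333, 1.00000, -0.20667)
Requested entry of v2: -150/-150 = 1.0000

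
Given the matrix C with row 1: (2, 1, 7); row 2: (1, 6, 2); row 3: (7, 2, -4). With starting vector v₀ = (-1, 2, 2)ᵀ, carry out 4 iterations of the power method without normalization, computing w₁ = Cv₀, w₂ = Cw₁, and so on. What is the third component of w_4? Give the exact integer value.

13178

w1 = Cv₀ = (2·(-1) + 1·2 + 7·2; 1·(-1) + 6·2 + 2·2; 7·(-1) + 2·2 + (-4)·2) = (14, 15, -11)
w2 = Cw1 = (2·14 + 1·15 + 7·(-11); 1·14 + 6·15 + 2·(-11); 7·14 + 2·15 + (-4)·(-11)) = (-34, 82, 172)
w3 = Cw2 = (1218, 802, -762)
w4 = Cw3 = (-2096, 4506, 13178)
The requested component of w4 is 13178.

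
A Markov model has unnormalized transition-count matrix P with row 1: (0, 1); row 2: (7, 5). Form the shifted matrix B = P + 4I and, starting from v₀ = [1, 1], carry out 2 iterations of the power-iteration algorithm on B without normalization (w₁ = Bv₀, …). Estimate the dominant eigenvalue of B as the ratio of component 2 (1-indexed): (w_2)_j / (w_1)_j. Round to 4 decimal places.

μ ≈ 11.1875

B = P + 4I has rows (4, 1); (7, 9)
w1 = Bv₀ = (5, 16)
w2 = Bw1 = (36, 179)
Ratio: 179/16 = 11.1875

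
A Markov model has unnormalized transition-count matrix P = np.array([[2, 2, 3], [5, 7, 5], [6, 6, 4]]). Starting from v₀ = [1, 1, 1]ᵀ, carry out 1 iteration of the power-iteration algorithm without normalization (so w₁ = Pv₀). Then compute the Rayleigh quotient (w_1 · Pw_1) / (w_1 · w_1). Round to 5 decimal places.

w1 = Pv₀ = (2·1 + 2·1 + 3·1; 5·1 + 7·1 + 5·1; 6·1 + 6·1 + 4·1) = (7, 17, 16)
Pw1 = (96, 234, 208)
w1·Pw1 = 7·96 + 17·234 + 16·208 = 7978; w1·w1 = 7·7 + 17·17 + 16·16 = 594
λ ≈ 7978/594 = 13.43098

13.43098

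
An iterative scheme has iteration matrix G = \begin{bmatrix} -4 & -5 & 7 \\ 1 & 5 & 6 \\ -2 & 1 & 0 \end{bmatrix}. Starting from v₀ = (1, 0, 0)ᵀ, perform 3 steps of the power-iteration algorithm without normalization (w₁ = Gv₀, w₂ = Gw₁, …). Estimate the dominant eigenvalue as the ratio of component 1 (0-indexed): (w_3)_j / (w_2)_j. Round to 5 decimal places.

0.36364

w1 = Gv₀ = ((-4)·1 + (-5)·0 + 7·0; 1·1 + 5·0 + 6·0; (-2)·1 + 1·0 + 0·0) = (-4, 1, -2)
w2 = Gw1 = ((-4)·(-4) + (-5)·1 + 7·(-2); 1·(-4) + 5·1 + 6·(-2); (-2)·(-4) + 1·1 + 0·(-2)) = (-3, -11, 9)
w3 = Gw2 = (130, -4, -5)
Ratio at component: -4 / -11 = 0.36364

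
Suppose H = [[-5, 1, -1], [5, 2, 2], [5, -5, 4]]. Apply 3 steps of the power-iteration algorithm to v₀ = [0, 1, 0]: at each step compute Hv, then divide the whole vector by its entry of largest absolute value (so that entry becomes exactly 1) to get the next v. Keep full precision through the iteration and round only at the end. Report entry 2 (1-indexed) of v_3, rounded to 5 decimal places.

0.49412

Hv0 = (1.000000, 2.000000, -5.000000); divide by -5.000000 → v1 = (-0.200000, -0.400000, 1.000000)
Hv1 = (-0.400000, 0.200000, 5.000000); divide by 5.000000 → v2 = (-0.080000, 0.040000, 1.000000)
Hv2 = (-0.560000, 1.680000, 3.400000); divide by 3.400000 → v3 = (-0.164706, 0.494118, 1.000000)
Requested entry of v3: -42/-85 = 0.49412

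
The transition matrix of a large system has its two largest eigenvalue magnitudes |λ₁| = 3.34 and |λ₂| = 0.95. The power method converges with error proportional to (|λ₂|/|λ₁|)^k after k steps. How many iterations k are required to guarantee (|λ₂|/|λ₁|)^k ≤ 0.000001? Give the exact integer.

11

|λ₂/λ₁| = 0.95/3.34 = 0.28443
Need k ≥ ln(0.000001) / ln(0.28443) = -13.8155 / -1.2573 ≈ 10.989
Smallest integer k satisfying the bound: 11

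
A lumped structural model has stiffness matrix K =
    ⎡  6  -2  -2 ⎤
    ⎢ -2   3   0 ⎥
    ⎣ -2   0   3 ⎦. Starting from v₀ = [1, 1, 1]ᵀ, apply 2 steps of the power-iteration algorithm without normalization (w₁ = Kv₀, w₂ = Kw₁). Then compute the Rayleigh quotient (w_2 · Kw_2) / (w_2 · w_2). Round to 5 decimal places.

w1 = Kv₀ = (6·1 + (-2)·1 + (-2)·1; (-2)·1 + 3·1 + 0·1; (-2)·1 + 0·1 + 3·1) = (2, 1, 1)
w2 = Kw1 = (6·2 + (-2)·1 + (-2)·1; (-2)·2 + 3·1 + 0·1; (-2)·2 + 0·1 + 3·1) = (8, -1, -1)
Kw2 = (52, -19, -19)
w2·Kw2 = 8·52 + (-1)·(-19) + (-1)·(-19) = 454; w2·w2 = 8·8 + (-1)·(-1) + (-1)·(-1) = 66
λ ≈ 454/66 = 6.87879

λ ≈ 6.87879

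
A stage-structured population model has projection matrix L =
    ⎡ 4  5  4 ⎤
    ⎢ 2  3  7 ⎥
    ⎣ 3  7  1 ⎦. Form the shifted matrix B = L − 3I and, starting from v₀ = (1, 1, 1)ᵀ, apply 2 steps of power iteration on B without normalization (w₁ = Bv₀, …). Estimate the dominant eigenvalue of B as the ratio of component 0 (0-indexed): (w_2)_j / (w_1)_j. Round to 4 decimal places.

μ ≈ 8.7000

B = L − 3I has rows (1, 5, 4); (2, 0, 7); (3, 7, -2)
w1 = Bv₀ = (10, 9, 8)
w2 = Bw1 = (87, 76, 77)
Ratio: 87/10 = 8.7000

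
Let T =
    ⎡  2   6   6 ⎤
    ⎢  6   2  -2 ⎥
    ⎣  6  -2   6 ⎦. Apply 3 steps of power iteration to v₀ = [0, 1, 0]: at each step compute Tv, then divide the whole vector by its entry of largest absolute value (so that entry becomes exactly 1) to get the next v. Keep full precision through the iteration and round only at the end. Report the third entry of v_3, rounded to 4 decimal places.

0.2549

Tv0 = (6.00000, 2.00000, -2.00000); divide by 6.00000 → v1 = (1.00000, 0.33333, -0.33333)
Tv1 = (2.00000, 7.33333, 3.33333); divide by 7.33333 → v2 = (0.27273, 1.00000, 0.45455)
Tv2 = (9.27273, 2.72727, 2.36364); divide by 9.27273 → v3 = (1.00000, 0.29412, 0.25490)
Requested entry of v3: 104/408 = 0.2549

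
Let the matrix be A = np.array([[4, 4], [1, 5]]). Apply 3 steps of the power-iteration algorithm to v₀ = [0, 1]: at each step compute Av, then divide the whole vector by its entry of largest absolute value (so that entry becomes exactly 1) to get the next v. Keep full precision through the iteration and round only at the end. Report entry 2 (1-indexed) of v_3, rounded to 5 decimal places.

0.69615

Av0 = (4.000000, 5.000000); divide by 5.000000 → v1 = (0.800000, 1.000000)
Av1 = (7.200000, 5.800000); divide by 7.200000 → v2 = (1.000000, 0.805556)
Av2 = (7.222222, 5.027778); divide by 7.222222 → v3 = (1.000000, 0.696154)
Requested entry of v3: 181/260 = 0.69615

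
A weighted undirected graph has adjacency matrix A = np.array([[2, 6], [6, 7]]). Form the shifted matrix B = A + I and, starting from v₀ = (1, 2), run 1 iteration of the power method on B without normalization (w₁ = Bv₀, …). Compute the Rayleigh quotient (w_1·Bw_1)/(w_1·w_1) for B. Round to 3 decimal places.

11.999

B = A + I has rows (3, 6); (6, 8)
w1 = Bv₀ = (3·1 + 6·2; 6·1 + 8·2) = (15, 22)
Bw1 = (177, 266)
w1·Bw1 = 8507; w1·w1 = 709; μ ≈ 8507/709 = 11.999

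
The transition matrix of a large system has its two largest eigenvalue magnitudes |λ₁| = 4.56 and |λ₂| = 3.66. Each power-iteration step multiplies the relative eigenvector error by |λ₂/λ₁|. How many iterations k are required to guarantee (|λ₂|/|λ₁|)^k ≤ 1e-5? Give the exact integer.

|λ₂/λ₁| = 3.66/4.56 = 0.80263
Need k ≥ ln(1e-5) / ln(0.80263) = -11.5129 / -0.2199 ≈ 52.365
Smallest integer k satisfying the bound: 53

53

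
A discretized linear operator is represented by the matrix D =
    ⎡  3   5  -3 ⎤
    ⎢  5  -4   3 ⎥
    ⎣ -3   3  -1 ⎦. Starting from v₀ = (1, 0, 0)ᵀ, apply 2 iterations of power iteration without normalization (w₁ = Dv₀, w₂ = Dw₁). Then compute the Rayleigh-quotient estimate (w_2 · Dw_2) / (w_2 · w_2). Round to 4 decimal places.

λ ≈ -2.0771

w1 = Dv₀ = (3, 5, -3)
w2 = Dw1 = (43, -14, 9)
Dw2 = (32, 298, -180)
w2·Dw2 = 43·32 + (-14)·298 + 9·(-180) = -4416; w2·w2 = 43·43 + (-14)·(-14) + 9·9 = 2126
λ ≈ -4416/2126 = -2.0771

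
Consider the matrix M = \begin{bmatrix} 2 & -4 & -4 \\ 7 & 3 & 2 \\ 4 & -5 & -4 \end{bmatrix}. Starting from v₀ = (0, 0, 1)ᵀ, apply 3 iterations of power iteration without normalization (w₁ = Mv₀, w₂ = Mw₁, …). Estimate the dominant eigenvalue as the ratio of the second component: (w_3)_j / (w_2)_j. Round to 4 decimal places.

λ ≈ 3.6667

w1 = Mv₀ = (-4, 2, -4)
w2 = Mw1 = (0, -30, -10)
w3 = Mw2 = (160, -110, 190)
Ratio at component: -110 / -30 = 3.6667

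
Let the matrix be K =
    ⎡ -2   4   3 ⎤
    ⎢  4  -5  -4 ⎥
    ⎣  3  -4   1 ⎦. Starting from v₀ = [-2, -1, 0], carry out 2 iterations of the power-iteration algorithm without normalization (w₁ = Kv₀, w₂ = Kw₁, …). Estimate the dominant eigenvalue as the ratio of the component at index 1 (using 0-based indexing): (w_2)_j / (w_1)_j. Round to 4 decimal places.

w1 = Kv₀ = ((-2)·(-2) + 4·(-1) + 3·0; 4·(-2) + (-5)·(-1) + (-4)·0; 3·(-2) + (-4)·(-1) + 1·0) = (0, -3, -2)
w2 = Kw1 = ((-2)·0 + 4·(-3) + 3·(-2); 4·0 + (-5)·(-3) + (-4)·(-2); 3·0 + (-4)·(-3) + 1·(-2)) = (-18, 23, 10)
Ratio at component: 23 / -3 = -7.6667

λ ≈ -7.6667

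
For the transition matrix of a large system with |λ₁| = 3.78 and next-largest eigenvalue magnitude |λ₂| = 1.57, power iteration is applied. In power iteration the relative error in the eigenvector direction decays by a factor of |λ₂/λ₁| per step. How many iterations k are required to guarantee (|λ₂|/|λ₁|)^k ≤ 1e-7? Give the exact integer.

19

|λ₂/λ₁| = 1.57/3.78 = 0.41534
Need k ≥ ln(1e-7) / ln(0.41534) = -16.1181 / -0.8786 ≈ 18.344
Smallest integer k satisfying the bound: 19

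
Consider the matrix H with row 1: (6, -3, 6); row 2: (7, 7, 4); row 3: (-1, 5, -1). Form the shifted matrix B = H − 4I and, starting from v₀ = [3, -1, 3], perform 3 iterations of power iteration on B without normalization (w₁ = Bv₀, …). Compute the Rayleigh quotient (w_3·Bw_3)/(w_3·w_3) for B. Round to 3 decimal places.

μ ≈ 2.629

B = H − 4I has rows (2, -3, 6); (7, 3, 4); (-1, 5, -5)
w1 = Bv₀ = (2·3 + (-3)·(-1) + 6·3; 7·3 + 3·(-1) + 4·3; (-1)·3 + 5·(-1) + (-5)·3) = (27, 30, -23)
w2 = Bw1 = (2·27 + (-3)·30 + 6·(-23); 7·27 + 3·30 + 4·(-23); (-1)·27 + 5·30 + (-5)·(-23)) = (-174, 187, 238)
w3 = Bw2 = (519, 295, -81)
Bw3 = (-333, 4194, 1361)
w3·Bw3 = 954162; w3·w3 = 362947; μ ≈ 954162/362947 = 2.629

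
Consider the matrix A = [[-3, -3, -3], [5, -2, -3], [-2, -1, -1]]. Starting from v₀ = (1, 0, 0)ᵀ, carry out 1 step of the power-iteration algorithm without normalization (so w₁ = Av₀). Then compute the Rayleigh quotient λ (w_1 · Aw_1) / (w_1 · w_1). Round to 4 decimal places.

λ ≈ -2.6579

w1 = Av₀ = ((-3)·1 + (-3)·0 + (-3)·0; 5·1 + (-2)·0 + (-3)·0; (-2)·1 + (-1)·0 + (-1)·0) = (-3, 5, -2)
Aw1 = (0, -19, 3)
w1·Aw1 = (-3)·0 + 5·(-19) + (-2)·3 = -101; w1·w1 = (-3)·(-3) + 5·5 + (-2)·(-2) = 38
λ ≈ -101/38 = -2.6579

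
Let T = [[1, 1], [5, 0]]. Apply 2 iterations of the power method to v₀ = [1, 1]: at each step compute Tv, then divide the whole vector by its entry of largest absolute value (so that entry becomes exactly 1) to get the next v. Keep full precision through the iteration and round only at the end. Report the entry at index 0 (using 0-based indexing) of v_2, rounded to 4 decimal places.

Tv0 = (2.00000, 5.00000); divide by 5.00000 → v1 = (0.40000, 1.00000)
Tv1 = (1.40000, 2.00000); divide by 2.00000 → v2 = (0.70000, 1.00000)
Requested entry of v2: 7/10 = 0.7000

0.7000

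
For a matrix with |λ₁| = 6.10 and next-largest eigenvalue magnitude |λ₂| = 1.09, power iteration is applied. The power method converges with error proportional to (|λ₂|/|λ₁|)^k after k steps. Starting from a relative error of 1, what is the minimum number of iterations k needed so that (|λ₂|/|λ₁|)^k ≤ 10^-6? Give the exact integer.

|λ₂/λ₁| = 1.09/6.10 = 0.17869
Need k ≥ ln(10^-6) / ln(0.17869) = -13.8155 / -1.7221 ≈ 8.022
Smallest integer k satisfying the bound: 9

9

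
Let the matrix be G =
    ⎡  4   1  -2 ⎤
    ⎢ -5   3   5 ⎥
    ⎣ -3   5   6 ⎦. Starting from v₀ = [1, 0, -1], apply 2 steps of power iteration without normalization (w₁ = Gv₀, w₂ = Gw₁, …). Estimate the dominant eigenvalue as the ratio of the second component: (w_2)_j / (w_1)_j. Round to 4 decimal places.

w1 = Gv₀ = (6, -10, -9)
w2 = Gw1 = (32, -105, -122)
Ratio at component: -105 / -10 = 10.5000

λ ≈ 10.5000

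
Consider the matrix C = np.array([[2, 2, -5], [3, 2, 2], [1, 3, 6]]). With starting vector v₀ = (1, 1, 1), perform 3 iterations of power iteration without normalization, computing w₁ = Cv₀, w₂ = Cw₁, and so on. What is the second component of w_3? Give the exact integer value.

w1 = Cv₀ = (2·1 + 2·1 + (-5)·1; 3·1 + 2·1 + 2·1; 1·1 + 3·1 + 6·1) = (-1, 7, 10)
w2 = Cw1 = (2·(-1) + 2·7 + (-5)·10; 3·(-1) + 2·7 + 2·10; 1·(-1) + 3·7 + 6·10) = (-38, 31, 80)
w3 = Cw2 = (-414, 108, 535)
The requested component of w3 is 108.

108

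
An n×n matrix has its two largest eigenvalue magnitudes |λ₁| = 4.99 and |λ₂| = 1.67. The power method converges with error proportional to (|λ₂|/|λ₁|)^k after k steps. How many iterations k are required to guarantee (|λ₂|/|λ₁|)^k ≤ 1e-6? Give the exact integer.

13

|λ₂/λ₁| = 1.67/4.99 = 0.33467
Need k ≥ ln(1e-6) / ln(0.33467) = -13.8155 / -1.0946 ≈ 12.621
Smallest integer k satisfying the bound: 13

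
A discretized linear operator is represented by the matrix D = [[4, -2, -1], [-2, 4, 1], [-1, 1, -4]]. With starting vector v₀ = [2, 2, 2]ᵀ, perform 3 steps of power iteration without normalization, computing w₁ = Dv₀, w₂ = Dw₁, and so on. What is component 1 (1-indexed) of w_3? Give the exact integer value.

w1 = Dv₀ = (4·2 + (-2)·2 + (-1)·2; (-2)·2 + 4·2 + 1·2; (-1)·2 + 1·2 + (-4)·2) = (2, 6, -8)
w2 = Dw1 = (4·2 + (-2)·6 + (-1)·(-8); (-2)·2 + 4·6 + 1·(-8); (-1)·2 + 1·6 + (-4)·(-8)) = (4, 12, 36)
w3 = Dw2 = (-44, 76, -136)
The requested component of w3 is -44.

-44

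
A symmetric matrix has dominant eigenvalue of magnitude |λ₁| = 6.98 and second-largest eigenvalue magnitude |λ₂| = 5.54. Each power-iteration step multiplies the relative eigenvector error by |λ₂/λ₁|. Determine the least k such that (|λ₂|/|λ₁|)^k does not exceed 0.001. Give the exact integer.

|λ₂/λ₁| = 5.54/6.98 = 0.79370
Need k ≥ ln(0.001) / ln(0.79370) = -6.9078 / -0.2311 ≈ 29.897
Smallest integer k satisfying the bound: 30

30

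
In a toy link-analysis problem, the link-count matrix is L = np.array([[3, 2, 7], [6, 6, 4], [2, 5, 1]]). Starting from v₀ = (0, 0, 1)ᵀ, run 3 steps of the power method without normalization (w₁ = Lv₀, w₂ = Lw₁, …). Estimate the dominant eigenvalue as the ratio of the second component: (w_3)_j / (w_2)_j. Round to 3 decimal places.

11.086

w1 = Lv₀ = (7, 4, 1)
w2 = Lw1 = (36, 70, 35)
w3 = Lw2 = (493, 776, 457)
Ratio at component: 776 / 70 = 11.086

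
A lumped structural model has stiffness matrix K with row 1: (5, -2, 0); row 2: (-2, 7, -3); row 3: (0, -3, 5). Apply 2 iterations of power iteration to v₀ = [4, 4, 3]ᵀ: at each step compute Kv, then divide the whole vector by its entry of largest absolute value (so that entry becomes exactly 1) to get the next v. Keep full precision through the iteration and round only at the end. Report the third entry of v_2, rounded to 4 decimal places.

-0.4091

Kv0 = (12.00000, 11.00000, 3.00000); divide by 12.00000 → v1 = (1.00000, 0.91667, 0.25000)
Kv1 = (3.16667, 3.66667, -1.50000); divide by 3.66667 → v2 = (0.86364, 1.00000, -0.40909)
Requested entry of v2: -18/44 = -0.4091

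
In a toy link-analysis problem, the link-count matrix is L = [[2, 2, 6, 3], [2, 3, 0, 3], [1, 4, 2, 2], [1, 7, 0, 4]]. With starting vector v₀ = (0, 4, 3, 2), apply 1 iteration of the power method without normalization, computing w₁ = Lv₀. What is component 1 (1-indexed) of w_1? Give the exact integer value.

w1 = Lv₀ = (2·0 + 2·4 + 6·3 + 3·2; 2·0 + 3·4 + 0·3 + 3·2; 1·0 + 4·4 + 2·3 + 2·2; 1·0 + 7·4 + 0·3 + 4·2) = (32, 18, 26, 36)
The requested component of w1 is 32.

32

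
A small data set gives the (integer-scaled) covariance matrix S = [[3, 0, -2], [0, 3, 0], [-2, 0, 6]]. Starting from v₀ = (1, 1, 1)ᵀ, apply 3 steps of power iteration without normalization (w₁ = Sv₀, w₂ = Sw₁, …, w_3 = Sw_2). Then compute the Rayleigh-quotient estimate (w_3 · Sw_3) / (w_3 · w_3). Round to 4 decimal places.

6.8567

w1 = Sv₀ = (3·1 + 0·1 + (-2)·1; 0·1 + 3·1 + 0·1; (-2)·1 + 0·1 + 6·1) = (1, 3, 4)
w2 = Sw1 = (3·1 + 0·3 + (-2)·4; 0·1 + 3·3 + 0·4; (-2)·1 + 0·3 + 6·4) = (-5, 9, 22)
w3 = Sw2 = (-59, 27, 142)
Sw3 = (-461, 81, 970)
w3·Sw3 = (-59)·(-461) + 27·81 + 142·970 = 167126; w3·w3 = (-59)·(-59) + 27·27 + 142·142 = 24374
λ ≈ 167126/24374 = 6.8567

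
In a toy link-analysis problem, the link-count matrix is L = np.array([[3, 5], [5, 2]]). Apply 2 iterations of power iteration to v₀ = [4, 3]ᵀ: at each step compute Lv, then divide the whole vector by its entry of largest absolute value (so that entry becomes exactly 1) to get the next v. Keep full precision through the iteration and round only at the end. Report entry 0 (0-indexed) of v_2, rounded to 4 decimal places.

Lv0 = (27.00000, 26.00000); divide by 27.00000 → v1 = (1.00000, 0.96296)
Lv1 = (7.81481, 6.92593); divide by 7.81481 → v2 = (1.00000, 0.88626)
Requested entry of v2: 211/211 = 1.0000

1.0000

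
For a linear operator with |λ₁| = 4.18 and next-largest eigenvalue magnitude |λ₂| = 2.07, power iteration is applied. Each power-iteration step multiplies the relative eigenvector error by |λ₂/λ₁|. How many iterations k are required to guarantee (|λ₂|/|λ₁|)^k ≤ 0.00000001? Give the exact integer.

27

|λ₂/λ₁| = 2.07/4.18 = 0.49522
Need k ≥ ln(0.00000001) / ln(0.49522) = -18.4207 / -0.7028 ≈ 26.212
Smallest integer k satisfying the bound: 27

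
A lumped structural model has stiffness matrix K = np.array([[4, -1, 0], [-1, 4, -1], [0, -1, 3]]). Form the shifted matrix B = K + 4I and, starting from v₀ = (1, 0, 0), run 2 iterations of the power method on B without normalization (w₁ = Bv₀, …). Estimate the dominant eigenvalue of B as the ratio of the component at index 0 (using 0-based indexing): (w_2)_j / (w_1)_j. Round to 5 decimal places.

μ ≈ 8.12500

B = K + 4I has rows (8, -1, 0); (-1, 8, -1); (0, -1, 7)
w1 = Bv₀ = (8·1 + (-1)·0 + 0·0; (-1)·1 + 8·0 + (-1)·0; 0·1 + (-1)·0 + 7·0) = (8, -1, 0)
w2 = Bw1 = (8·8 + (-1)·(-1) + 0·0; (-1)·8 + 8·(-1) + (-1)·0; 0·8 + (-1)·(-1) + 7·0) = (65, -16, 1)
Ratio: 65/8 = 8.12500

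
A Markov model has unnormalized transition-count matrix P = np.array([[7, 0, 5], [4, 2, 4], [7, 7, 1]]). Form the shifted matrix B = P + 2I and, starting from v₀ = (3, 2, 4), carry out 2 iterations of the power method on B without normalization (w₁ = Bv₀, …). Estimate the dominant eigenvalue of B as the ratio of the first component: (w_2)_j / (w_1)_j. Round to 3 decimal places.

B = P + 2I has rows (9, 0, 5); (4, 4, 4); (7, 7, 3)
w1 = Bv₀ = (9·3 + 0·2 + 5·4; 4·3 + 4·2 + 4·4; 7·3 + 7·2 + 3·4) = (47, 36, 47)
w2 = Bw1 = (9·47 + 0·36 + 5·47; 4·47 + 4·36 + 4·47; 7·47 + 7·36 + 3·47) = (658, 520, 722)
Ratio: 658/47 = 14.000

14.000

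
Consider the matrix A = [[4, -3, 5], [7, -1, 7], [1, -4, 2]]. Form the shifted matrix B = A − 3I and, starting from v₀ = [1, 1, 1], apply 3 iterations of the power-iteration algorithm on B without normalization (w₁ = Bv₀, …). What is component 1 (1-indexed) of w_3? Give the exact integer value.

B = A − 3I has rows (1, -3, 5); (7, -4, 7); (1, -4, -1)
w1 = Bv₀ = (1·1 + (-3)·1 + 5·1; 7·1 + (-4)·1 + 7·1; 1·1 + (-4)·1 + (-1)·1) = (3, 10, -4)
w2 = Bw1 = (1·3 + (-3)·10 + 5·(-4); 7·3 + (-4)·10 + 7·(-4); 1·3 + (-4)·10 + (-1)·(-4)) = (-47, -47, -33)
w3 = Bw2 = (-71, -372, 174)
Requested component of w3: -71

-71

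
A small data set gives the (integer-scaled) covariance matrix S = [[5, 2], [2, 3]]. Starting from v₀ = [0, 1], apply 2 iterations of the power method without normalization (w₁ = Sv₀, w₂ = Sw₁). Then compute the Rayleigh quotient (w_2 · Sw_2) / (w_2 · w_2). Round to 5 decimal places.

w1 = Sv₀ = (2, 3)
w2 = Sw1 = (16, 13)
Sw2 = (106, 71)
w2·Sw2 = 16·106 + 13·71 = 2619; w2·w2 = 16·16 + 13·13 = 425
λ ≈ 2619/425 = 6.16235

λ ≈ 6.16235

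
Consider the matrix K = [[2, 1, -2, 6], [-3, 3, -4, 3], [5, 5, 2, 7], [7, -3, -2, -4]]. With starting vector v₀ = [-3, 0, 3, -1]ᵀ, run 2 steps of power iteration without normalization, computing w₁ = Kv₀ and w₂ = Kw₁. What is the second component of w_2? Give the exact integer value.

w1 = Kv₀ = (-18, -6, -16, -23)
w2 = Kw1 = (-148, 31, -313, 16)
The requested component of w2 is 31.

31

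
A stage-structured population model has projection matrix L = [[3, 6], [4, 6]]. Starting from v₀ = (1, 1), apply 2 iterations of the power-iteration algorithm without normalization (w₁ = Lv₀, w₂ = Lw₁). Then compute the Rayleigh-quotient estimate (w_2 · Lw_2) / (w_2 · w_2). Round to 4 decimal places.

λ ≈ 9.6231

w1 = Lv₀ = (3·1 + 6·1; 4·1 + 6·1) = (9, 10)
w2 = Lw1 = (3·9 + 6·10; 4·9 + 6·10) = (87, 96)
Lw2 = (837, 924)
w2·Lw2 = 87·837 + 96·924 = 161523; w2·w2 = 87·87 + 96·96 = 16785
λ ≈ 161523/16785 = 9.6231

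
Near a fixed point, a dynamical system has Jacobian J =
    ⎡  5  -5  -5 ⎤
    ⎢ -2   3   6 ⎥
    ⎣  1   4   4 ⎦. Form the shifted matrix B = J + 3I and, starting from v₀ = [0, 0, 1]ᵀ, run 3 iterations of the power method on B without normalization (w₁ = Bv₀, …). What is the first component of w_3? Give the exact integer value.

B = J + 3I has rows (8, -5, -5); (-2, 6, 6); (1, 4, 7)
w1 = Bv₀ = (8·0 + (-5)·0 + (-5)·1; (-2)·0 + 6·0 + 6·1; 1·0 + 4·0 + 7·1) = (-5, 6, 7)
w2 = Bw1 = (8·(-5) + (-5)·6 + (-5)·7; (-2)·(-5) + 6·6 + 6·7; 1·(-5) + 4·6 + 7·7) = (-105, 88, 68)
w3 = Bw2 = (-1620, 1146, 723)
Requested component of w3: -1620

-1620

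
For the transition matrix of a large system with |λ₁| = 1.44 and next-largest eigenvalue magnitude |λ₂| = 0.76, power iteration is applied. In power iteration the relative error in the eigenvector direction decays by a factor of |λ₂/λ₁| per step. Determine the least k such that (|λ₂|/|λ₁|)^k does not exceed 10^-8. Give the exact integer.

|λ₂/λ₁| = 0.76/1.44 = 0.52778
Need k ≥ ln(10^-8) / ln(0.52778) = -18.4207 / -0.6391 ≈ 28.824
Smallest integer k satisfying the bound: 29

29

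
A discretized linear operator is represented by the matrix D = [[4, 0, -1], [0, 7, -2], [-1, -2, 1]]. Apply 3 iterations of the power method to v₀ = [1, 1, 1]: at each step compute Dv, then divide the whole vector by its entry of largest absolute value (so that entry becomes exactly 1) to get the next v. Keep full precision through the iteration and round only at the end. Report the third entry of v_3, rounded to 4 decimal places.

Dv0 = (3.00000, 5.00000, -2.00000); divide by 5.00000 → v1 = (0.60000, 1.00000, -0.40000)
Dv1 = (2.80000, 7.80000, -3.00000); divide by 7.80000 → v2 = (0.35897, 1.00000, -0.38462)
Dv2 = (1.82051, 7.76923, -2.74359); divide by 7.76923 → v3 = (0.23432, 1.00000, -0.35314)
Requested entry of v3: -107/303 = -0.3531

-0.3531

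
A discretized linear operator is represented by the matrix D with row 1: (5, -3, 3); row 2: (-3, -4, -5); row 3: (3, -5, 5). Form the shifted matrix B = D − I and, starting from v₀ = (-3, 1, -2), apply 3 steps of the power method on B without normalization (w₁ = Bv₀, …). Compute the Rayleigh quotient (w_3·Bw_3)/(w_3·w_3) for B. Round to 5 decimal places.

B = D − I has rows (4, -3, 3); (-3, -5, -5); (3, -5, 4)
w1 = Bv₀ = (-21, 14, -22)
w2 = Bw1 = (-192, 103, -221)
w3 = Bw2 = (-1740, 1166, -1975)
Bw3 = (-16383, 9265, -18950)
w3·Bw3 = 76735660; w3·w3 = 8287781; μ ≈ 76735660/8287781 = 9.25889

μ ≈ 9.25889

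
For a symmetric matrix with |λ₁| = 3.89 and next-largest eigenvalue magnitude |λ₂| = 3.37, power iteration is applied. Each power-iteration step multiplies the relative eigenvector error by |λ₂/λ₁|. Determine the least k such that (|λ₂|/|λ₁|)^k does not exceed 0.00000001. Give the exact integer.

129

|λ₂/λ₁| = 3.37/3.89 = 0.86632
Need k ≥ ln(0.00000001) / ln(0.86632) = -18.4207 / -0.1435 ≈ 128.370
Smallest integer k satisfying the bound: 129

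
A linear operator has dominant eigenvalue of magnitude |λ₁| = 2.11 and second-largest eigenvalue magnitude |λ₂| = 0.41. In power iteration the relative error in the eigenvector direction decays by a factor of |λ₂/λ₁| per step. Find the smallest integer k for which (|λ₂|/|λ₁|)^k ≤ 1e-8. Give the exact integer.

|λ₂/λ₁| = 0.41/2.11 = 0.19431
Need k ≥ ln(1e-8) / ln(0.19431) = -18.4207 / -1.6383 ≈ 11.244
Smallest integer k satisfying the bound: 12

12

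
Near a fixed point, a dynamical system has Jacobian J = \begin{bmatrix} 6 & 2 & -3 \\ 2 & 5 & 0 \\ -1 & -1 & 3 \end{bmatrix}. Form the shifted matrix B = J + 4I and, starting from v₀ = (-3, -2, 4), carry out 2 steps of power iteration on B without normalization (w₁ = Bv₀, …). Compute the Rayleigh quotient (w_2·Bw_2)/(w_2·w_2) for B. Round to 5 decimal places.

12.17487

B = J + 4I has rows (10, 2, -3); (2, 9, 0); (-1, -1, 7)
w1 = Bv₀ = (10·(-3) + 2·(-2) + (-3)·4; 2·(-3) + 9·(-2) + 0·4; (-1)·(-3) + (-1)·(-2) + 7·4) = (-46, -24, 33)
w2 = Bw1 = (10·(-46) + 2·(-24) + (-3)·33; 2·(-46) + 9·(-24) + 0·33; (-1)·(-46) + (-1)·(-24) + 7·33) = (-607, -308, 301)
Bw2 = (-7589, -3986, 3022)
w2·Bw2 = 6743833; w2·w2 = 553914; μ ≈ 6743833/553914 = 12.17487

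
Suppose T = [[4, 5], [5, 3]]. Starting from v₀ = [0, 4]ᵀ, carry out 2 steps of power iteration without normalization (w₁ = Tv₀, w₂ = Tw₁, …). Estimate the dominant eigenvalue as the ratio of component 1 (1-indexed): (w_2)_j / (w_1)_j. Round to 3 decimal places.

λ ≈ 7.000

w1 = Tv₀ = (20, 12)
w2 = Tw1 = (140, 136)
Ratio at component: 140 / 20 = 7.000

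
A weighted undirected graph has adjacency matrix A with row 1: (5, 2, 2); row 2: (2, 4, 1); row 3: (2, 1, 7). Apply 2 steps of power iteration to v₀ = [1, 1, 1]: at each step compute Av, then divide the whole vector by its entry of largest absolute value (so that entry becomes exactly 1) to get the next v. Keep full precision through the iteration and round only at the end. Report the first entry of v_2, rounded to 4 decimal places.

0.8316

Av0 = (9.00000, 7.00000, 10.00000); divide by 10.00000 → v1 = (0.90000, 0.70000, 1.00000)
Av1 = (7.90000, 5.60000, 9.50000); divide by 9.50000 → v2 = (0.83158, 0.58947, 1.00000)
Requested entry of v2: 79/95 = 0.8316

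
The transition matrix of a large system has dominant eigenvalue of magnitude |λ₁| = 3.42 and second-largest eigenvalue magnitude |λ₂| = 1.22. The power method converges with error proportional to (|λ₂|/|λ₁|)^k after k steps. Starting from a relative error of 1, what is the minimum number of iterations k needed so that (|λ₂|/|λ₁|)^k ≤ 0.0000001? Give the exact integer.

16

|λ₂/λ₁| = 1.22/3.42 = 0.35673
Need k ≥ ln(0.0000001) / ln(0.35673) = -16.1181 / -1.0308 ≈ 15.637
Smallest integer k satisfying the bound: 16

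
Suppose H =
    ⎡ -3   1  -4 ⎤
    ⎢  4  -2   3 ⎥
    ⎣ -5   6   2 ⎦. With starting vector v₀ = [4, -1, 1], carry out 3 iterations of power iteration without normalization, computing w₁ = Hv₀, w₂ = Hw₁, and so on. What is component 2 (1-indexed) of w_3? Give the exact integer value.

w1 = Hv₀ = ((-3)·4 + 1·(-1) + (-4)·1; 4·4 + (-2)·(-1) + 3·1; (-5)·4 + 6·(-1) + 2·1) = (-17, 21, -24)
w2 = Hw1 = ((-3)·(-17) + 1·21 + (-4)·(-24); 4·(-17) + (-2)·21 + 3·(-24); (-5)·(-17) + 6·21 + 2·(-24)) = (168, -182, 163)
w3 = Hw2 = (-1338, 1525, -1606)
The requested component of w3 is 1525.

1525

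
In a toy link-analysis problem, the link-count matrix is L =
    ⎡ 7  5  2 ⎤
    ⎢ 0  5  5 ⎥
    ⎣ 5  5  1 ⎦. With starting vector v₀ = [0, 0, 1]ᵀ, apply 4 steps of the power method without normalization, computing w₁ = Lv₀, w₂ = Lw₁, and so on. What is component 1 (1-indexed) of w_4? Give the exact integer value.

5995

w1 = Lv₀ = (2, 5, 1)
w2 = Lw1 = (41, 30, 36)
w3 = Lw2 = (509, 330, 391)
w4 = Lw3 = (5995, 3605, 4586)
The requested component of w4 is 5995.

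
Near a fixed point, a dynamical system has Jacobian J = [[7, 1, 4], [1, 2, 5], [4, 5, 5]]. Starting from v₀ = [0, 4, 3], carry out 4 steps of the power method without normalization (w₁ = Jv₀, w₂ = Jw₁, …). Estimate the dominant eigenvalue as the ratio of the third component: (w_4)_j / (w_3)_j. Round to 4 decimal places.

11.6355

w1 = Jv₀ = (16, 23, 35)
w2 = Jw1 = (275, 237, 354)
w3 = Jw2 = (3578, 2519, 4055)
w4 = Jw3 = (43785, 28891, 47182)
Ratio at component: 47182 / 4055 = 11.6355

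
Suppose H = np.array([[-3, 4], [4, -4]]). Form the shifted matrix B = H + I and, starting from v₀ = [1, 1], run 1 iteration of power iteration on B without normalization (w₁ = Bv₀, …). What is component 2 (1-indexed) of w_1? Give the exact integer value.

B = H + I has rows (-2, 4); (4, -3)
w1 = Bv₀ = ((-2)·1 + 4·1; 4·1 + (-3)·1) = (2, 1)
Requested component of w1: 1

1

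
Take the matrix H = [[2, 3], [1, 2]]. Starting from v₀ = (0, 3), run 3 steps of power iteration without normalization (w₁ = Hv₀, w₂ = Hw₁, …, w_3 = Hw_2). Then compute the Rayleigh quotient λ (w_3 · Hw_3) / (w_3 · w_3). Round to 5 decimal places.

w1 = Hv₀ = (9, 6)
w2 = Hw1 = (36, 21)
w3 = Hw2 = (135, 78)
Hw3 = (504, 291)
w3·Hw3 = 135·504 + 78·291 = 90738; w3·w3 = 135·135 + 78·78 = 24309
λ ≈ 90738/24309 = 3.73269

λ ≈ 3.73269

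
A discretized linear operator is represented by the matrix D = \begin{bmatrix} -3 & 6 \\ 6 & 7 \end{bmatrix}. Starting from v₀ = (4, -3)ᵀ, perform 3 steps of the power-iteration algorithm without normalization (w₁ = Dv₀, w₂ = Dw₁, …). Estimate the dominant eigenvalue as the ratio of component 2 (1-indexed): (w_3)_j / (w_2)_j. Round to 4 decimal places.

λ ≈ 2.9245

w1 = Dv₀ = ((-3)·4 + 6·(-3); 6·4 + 7·(-3)) = (-30, 3)
w2 = Dw1 = ((-3)·(-30) + 6·3; 6·(-30) + 7·3) = (108, -159)
w3 = Dw2 = (-1278, -465)
Ratio at component: -465 / -159 = 2.9245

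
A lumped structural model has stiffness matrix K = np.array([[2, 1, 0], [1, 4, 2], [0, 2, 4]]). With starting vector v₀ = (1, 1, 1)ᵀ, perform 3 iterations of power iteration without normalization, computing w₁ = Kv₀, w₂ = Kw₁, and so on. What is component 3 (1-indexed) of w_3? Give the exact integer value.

w1 = Kv₀ = (2·1 + 1·1 + 0·1; 1·1 + 4·1 + 2·1; 0·1 + 2·1 + 4·1) = (3, 7, 6)
w2 = Kw1 = (2·3 + 1·7 + 0·6; 1·3 + 4·7 + 2·6; 0·3 + 2·7 + 4·6) = (13, 43, 38)
w3 = Kw2 = (69, 261, 238)
The requested component of w3 is 238.

238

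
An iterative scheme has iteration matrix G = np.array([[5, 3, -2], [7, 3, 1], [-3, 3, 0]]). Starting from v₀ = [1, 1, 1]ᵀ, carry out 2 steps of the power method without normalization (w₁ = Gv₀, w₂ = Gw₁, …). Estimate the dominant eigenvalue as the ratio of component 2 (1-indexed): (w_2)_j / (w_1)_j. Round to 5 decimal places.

w1 = Gv₀ = (5·1 + 3·1 + (-2)·1; 7·1 + 3·1 + 1·1; (-3)·1 + 3·1 + 0·1) = (6, 11, 0)
w2 = Gw1 = (5·6 + 3·11 + (-2)·0; 7·6 + 3·11 + 1·0; (-3)·6 + 3·11 + 0·0) = (63, 75, 15)
Ratio at component: 75 / 11 = 6.81818

6.81818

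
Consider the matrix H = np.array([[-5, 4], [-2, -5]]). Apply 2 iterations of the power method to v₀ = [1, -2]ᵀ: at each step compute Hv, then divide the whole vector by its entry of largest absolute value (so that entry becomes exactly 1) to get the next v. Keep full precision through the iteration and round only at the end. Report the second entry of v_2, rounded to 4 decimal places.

Hv0 = (-13.00000, 8.00000); divide by -13.00000 → v1 = (1.00000, -0.61538)
Hv1 = (-7.46154, 1.07692); divide by -7.46154 → v2 = (1.00000, -0.14433)
Requested entry of v2: -14/97 = -0.1443

-0.1443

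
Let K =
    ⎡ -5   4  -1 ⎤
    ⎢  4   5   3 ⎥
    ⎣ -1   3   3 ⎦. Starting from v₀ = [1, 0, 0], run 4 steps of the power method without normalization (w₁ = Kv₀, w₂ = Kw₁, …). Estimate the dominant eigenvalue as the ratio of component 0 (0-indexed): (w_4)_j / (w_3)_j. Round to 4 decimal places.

w1 = Kv₀ = (-5, 4, -1)
w2 = Kw1 = (42, -3, 14)
w3 = Kw2 = (-236, 195, -9)
w4 = Kw3 = (1969, 4, 794)
Ratio at component: 1969 / -236 = -8.3432

-8.3432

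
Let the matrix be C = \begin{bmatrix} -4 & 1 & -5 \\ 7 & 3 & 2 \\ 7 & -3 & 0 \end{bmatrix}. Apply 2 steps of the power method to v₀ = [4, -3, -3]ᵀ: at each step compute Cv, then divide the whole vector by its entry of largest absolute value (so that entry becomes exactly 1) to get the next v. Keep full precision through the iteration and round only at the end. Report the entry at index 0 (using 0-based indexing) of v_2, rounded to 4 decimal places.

Cv0 = (-4.00000, 13.00000, 37.00000); divide by 37.00000 → v1 = (-0.10811, 0.35135, 1.00000)
Cv1 = (-4.21622, 2.29730, -1.81081); divide by -4.21622 → v2 = (1.00000, -0.54487, 0.42949)
Requested entry of v2: -156/-156 = 1.0000

1.0000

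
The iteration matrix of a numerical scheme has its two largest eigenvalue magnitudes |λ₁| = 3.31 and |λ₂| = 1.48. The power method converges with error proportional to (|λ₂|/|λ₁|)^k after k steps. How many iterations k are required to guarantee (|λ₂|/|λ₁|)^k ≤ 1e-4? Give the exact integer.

12

|λ₂/λ₁| = 1.48/3.31 = 0.44713
Need k ≥ ln(1e-4) / ln(0.44713) = -9.2103 / -0.8049 ≈ 11.443
Smallest integer k satisfying the bound: 12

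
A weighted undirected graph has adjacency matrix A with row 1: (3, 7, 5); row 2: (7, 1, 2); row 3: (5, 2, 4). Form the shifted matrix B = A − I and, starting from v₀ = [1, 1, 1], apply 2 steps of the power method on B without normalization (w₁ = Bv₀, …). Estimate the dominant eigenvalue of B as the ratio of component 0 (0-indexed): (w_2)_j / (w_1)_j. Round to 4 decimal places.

B = A − I has rows (2, 7, 5); (7, 0, 2); (5, 2, 3)
w1 = Bv₀ = (2·1 + 7·1 + 5·1; 7·1 + 0·1 + 2·1; 5·1 + 2·1 + 3·1) = (14, 9, 10)
w2 = Bw1 = (2·14 + 7·9 + 5·10; 7·14 + 0·9 + 2·10; 5·14 + 2·9 + 3·10) = (141, 118, 118)
Ratio: 141/14 = 10.0714

μ ≈ 10.0714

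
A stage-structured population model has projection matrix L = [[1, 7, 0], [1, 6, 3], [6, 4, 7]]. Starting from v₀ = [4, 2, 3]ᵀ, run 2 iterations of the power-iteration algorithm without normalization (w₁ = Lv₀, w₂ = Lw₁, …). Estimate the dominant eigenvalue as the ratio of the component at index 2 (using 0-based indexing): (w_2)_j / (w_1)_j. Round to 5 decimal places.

w1 = Lv₀ = (1·4 + 7·2 + 0·3; 1·4 + 6·2 + 3·3; 6·4 + 4·2 + 7·3) = (18, 25, 53)
w2 = Lw1 = (1·18 + 7·25 + 0·53; 1·18 + 6·25 + 3·53; 6·18 + 4·25 + 7·53) = (193, 327, 579)
Ratio at component: 579 / 53 = 10.92453

10.92453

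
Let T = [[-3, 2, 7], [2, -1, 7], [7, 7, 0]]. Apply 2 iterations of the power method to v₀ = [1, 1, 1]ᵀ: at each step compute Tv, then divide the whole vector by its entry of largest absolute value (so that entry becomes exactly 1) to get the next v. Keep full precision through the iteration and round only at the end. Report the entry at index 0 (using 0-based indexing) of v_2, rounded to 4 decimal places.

Tv0 = (6.00000, 8.00000, 14.00000); divide by 14.00000 → v1 = (0.42857, 0.57143, 1.00000)
Tv1 = (6.85714, 7.28571, 7.00000); divide by 7.28571 → v2 = (0.94118, 1.00000, 0.96078)
Requested entry of v2: 96/102 = 0.9412

0.9412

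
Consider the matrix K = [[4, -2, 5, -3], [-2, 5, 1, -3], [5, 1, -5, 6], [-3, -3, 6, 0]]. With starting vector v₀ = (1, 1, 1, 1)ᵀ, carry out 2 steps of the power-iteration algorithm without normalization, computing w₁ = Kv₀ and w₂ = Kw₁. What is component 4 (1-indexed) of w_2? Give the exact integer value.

27

w1 = Kv₀ = (4·1 + (-2)·1 + 5·1 + (-3)·1; (-2)·1 + 5·1 + 1·1 + (-3)·1; 5·1 + 1·1 + (-5)·1 + 6·1; (-3)·1 + (-3)·1 + 6·1 + 0·1) = (4, 1, 7, 0)
w2 = Kw1 = (4·4 + (-2)·1 + 5·7 + (-3)·0; (-2)·4 + 5·1 + 1·7 + (-3)·0; 5·4 + 1·1 + (-5)·7 + 6·0; (-3)·4 + (-3)·1 + 6·7 + 0·0) = (49, 4, -14, 27)
The requested component of w2 is 27.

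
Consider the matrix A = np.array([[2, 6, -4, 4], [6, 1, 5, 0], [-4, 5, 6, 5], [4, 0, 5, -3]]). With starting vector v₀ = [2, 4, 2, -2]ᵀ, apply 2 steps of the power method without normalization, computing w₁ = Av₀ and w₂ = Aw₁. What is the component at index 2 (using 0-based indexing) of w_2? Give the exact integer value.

286

w1 = Av₀ = (2·2 + 6·4 + (-4)·2 + 4·(-2); 6·2 + 1·4 + 5·2 + 0·(-2); (-4)·2 + 5·4 + 6·2 + 5·(-2); 4·2 + 0·4 + 5·2 + (-3)·(-2)) = (12, 26, 14, 24)
w2 = Aw1 = (2·12 + 6·26 + (-4)·14 + 4·24; 6·12 + 1·26 + 5·14 + 0·24; (-4)·12 + 5·26 + 6·14 + 5·24; 4·12 + 0·26 + 5·14 + (-3)·24) = (220, 168, 286, 46)
The requested component of w2 is 286.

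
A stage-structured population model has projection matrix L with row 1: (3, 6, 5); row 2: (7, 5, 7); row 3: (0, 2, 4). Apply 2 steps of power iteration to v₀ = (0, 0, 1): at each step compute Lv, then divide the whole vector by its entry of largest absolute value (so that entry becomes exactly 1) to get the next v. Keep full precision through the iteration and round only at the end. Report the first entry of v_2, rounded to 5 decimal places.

Lv0 = (5.000000, 7.000000, 4.000000); divide by 7.000000 → v1 = (0.714286, 1.000000, 0.571429)
Lv1 = (11.000000, 14.000000, 4.285714); divide by 14.000000 → v2 = (0.785714, 1.000000, 0.306122)
Requested entry of v2: 77/98 = 0.78571

0.78571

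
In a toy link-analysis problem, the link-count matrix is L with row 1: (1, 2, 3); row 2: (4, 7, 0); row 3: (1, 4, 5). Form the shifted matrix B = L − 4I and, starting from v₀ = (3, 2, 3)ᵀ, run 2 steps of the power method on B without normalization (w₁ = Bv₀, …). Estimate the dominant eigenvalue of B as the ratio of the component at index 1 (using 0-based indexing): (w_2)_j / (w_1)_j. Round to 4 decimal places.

B = L − 4I has rows (-3, 2, 3); (4, 3, 0); (1, 4, 1)
w1 = Bv₀ = (4, 18, 14)
w2 = Bw1 = (66, 70, 90)
Ratio: 70/18 = 3.8889

3.8889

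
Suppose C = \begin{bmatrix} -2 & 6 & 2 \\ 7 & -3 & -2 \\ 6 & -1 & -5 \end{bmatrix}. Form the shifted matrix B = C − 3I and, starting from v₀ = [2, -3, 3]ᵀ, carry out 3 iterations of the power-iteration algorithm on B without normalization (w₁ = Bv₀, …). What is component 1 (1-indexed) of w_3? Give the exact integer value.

-3164

B = C − 3I has rows (-5, 6, 2); (7, -6, -2); (6, -1, -8)
w1 = Bv₀ = ((-5)·2 + 6·(-3) + 2·3; 7·2 + (-6)·(-3) + (-2)·3; 6·2 + (-1)·(-3) + (-8)·3) = (-22, 26, -9)
w2 = Bw1 = ((-5)·(-22) + 6·26 + 2·(-9); 7·(-22) + (-6)·26 + (-2)·(-9); 6·(-22) + (-1)·26 + (-8)·(-9)) = (248, -292, -86)
w3 = Bw2 = (-3164, 3660, 2468)
Requested component of w3: -3164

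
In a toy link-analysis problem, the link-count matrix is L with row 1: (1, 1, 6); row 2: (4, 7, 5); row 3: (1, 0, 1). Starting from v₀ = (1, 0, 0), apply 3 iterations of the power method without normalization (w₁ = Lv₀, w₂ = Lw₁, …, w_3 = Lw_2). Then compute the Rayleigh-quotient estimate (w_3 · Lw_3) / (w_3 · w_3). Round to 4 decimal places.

7.9543

w1 = Lv₀ = (1·1 + 1·0 + 6·0; 4·1 + 7·0 + 5·0; 1·1 + 0·0 + 1·0) = (1, 4, 1)
w2 = Lw1 = (1·1 + 1·4 + 6·1; 4·1 + 7·4 + 5·1; 1·1 + 0·4 + 1·1) = (11, 37, 2)
w3 = Lw2 = (60, 313, 13)
Lw3 = (451, 2496, 73)
w3·Lw3 = 60·451 + 313·2496 + 13·73 = 809257; w3·w3 = 60·60 + 313·313 + 13·13 = 101738
λ ≈ 809257/101738 = 7.9543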